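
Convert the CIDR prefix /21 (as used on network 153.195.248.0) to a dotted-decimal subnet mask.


/21 means 21 network bits, 11 host bits
Binary: 11111111111111111111100000000000
Mask: 255.255.248.0


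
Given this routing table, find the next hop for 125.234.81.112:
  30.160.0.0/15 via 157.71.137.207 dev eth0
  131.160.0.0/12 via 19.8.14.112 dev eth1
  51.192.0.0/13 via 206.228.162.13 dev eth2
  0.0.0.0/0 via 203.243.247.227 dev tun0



Longest prefix match for 125.234.81.112:
  /15 30.160.0.0: no
  /12 131.160.0.0: no
  /13 51.192.0.0: no
  /0 0.0.0.0: MATCH
Selected: next-hop 203.243.247.227 via tun0 (matched /0)


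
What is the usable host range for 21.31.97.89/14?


Network: 21.28.0.0
Broadcast: 21.31.255.255
First usable = network + 1
Last usable = broadcast - 1
Range: 21.28.0.1 to 21.31.255.254


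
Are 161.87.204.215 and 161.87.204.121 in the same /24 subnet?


Mask: 255.255.255.0
161.87.204.215 AND mask = 161.87.204.0
161.87.204.121 AND mask = 161.87.204.0
Yes, same subnet (161.87.204.0)


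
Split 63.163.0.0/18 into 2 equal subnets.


New prefix = 18 + 1 = 19
Each subnet has 8192 addresses
  63.163.0.0/19
  63.163.32.0/19
Subnets: 63.163.0.0/19, 63.163.32.0/19


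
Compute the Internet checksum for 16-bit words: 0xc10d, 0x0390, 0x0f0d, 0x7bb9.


Sum all words (with carry folding):
+ 0xc10d = 0xc10d
+ 0x0390 = 0xc49d
+ 0x0f0d = 0xd3aa
+ 0x7bb9 = 0x4f64
One's complement: ~0x4f64
Checksum = 0xb09b


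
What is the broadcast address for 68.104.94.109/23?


Network: 68.104.94.0/23
Host bits = 9
Set all host bits to 1:
Broadcast: 68.104.95.255


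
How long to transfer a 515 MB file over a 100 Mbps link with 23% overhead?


Effective throughput = 100 * (1 - 23/100) = 77 Mbps
File size in Mb = 515 * 8 = 4120 Mb
Time = 4120 / 77
Time = 53.5065 seconds


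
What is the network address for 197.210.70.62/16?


IP:   11000101.11010010.01000110.00111110
Mask: 11111111.11111111.00000000.00000000
AND operation:
Net:  11000101.11010010.00000000.00000000
Network: 197.210.0.0/16


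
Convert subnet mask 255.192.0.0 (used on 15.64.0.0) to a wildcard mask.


Subnet mask: 255.192.0.0
Wildcard = 255.255.255.255 - subnet mask
255 - 255 = 0
255 - 192 = 63
255 - 0 = 255
255 - 0 = 255
Wildcard: 0.63.255.255


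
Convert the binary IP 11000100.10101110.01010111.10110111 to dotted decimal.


11000100 = 196
10101110 = 174
01010111 = 87
10110111 = 183
IP: 196.174.87.183


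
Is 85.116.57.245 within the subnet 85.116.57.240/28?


Subnet network: 85.116.57.240
Test IP AND mask: 85.116.57.240
Yes, 85.116.57.245 is in 85.116.57.240/28


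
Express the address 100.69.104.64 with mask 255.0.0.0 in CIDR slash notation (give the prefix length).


Binary: 11111111.00000000.00000000.00000000
Count leading 1s
Prefix: /8


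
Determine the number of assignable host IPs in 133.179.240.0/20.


Host bits = 32 - 20 = 12
Total addresses = 2^12 = 4096
Usable = total - 2 (network and broadcast)
Usable hosts: 4094


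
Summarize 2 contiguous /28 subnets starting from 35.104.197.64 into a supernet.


Original prefix: /28
Number of subnets: 2 = 2^1
New prefix = 28 - 1 = 27
Supernet: 35.104.197.64/27


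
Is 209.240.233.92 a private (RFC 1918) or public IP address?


RFC 1918 private ranges:
  10.0.0.0/8 (10.0.0.0 - 10.255.255.255)
  172.16.0.0/12 (172.16.0.0 - 172.31.255.255)
  192.168.0.0/16 (192.168.0.0 - 192.168.255.255)
Public (not in any RFC 1918 range)


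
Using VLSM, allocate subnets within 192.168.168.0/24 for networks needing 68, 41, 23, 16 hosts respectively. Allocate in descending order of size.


68 hosts -> /25 (126 usable): 192.168.168.0/25
41 hosts -> /26 (62 usable): 192.168.168.128/26
23 hosts -> /27 (30 usable): 192.168.168.192/27
16 hosts -> /27 (30 usable): 192.168.168.224/27
Allocation: 192.168.168.0/25 (68 hosts, 126 usable); 192.168.168.128/26 (41 hosts, 62 usable); 192.168.168.192/27 (23 hosts, 30 usable); 192.168.168.224/27 (16 hosts, 30 usable)


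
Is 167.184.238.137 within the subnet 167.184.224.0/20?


Subnet network: 167.184.224.0
Test IP AND mask: 167.184.224.0
Yes, 167.184.238.137 is in 167.184.224.0/20


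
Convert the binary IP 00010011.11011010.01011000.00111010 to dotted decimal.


00010011 = 19
11011010 = 218
01011000 = 88
00111010 = 58
IP: 19.218.88.58


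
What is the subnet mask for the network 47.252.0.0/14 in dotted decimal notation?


/14 means 14 network bits, 18 host bits
Binary: 11111111111111000000000000000000
Mask: 255.252.0.0


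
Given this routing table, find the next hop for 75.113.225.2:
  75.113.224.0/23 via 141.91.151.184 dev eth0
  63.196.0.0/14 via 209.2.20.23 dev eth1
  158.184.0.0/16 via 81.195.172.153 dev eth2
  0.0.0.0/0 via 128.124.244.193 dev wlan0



Longest prefix match for 75.113.225.2:
  /23 75.113.224.0: MATCH
  /14 63.196.0.0: no
  /16 158.184.0.0: no
  /0 0.0.0.0: MATCH
Selected: next-hop 141.91.151.184 via eth0 (matched /23)


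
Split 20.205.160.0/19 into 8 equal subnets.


New prefix = 19 + 3 = 22
Each subnet has 1024 addresses
  20.205.160.0/22
  20.205.164.0/22
  20.205.168.0/22
  20.205.172.0/22
  20.205.176.0/22
  20.205.180.0/22
  20.205.184.0/22
  20.205.188.0/22
Subnets: 20.205.160.0/22, 20.205.164.0/22, 20.205.168.0/22, 20.205.172.0/22, 20.205.176.0/22, 20.205.180.0/22, 20.205.184.0/22, 20.205.188.0/22


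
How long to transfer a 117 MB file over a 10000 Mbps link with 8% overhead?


Effective throughput = 10000 * (1 - 8/100) = 9200 Mbps
File size in Mb = 117 * 8 = 936 Mb
Time = 936 / 9200
Time = 0.1017 seconds


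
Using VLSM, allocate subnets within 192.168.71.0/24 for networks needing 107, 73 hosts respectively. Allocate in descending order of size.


107 hosts -> /25 (126 usable): 192.168.71.0/25
73 hosts -> /25 (126 usable): 192.168.71.128/25
Allocation: 192.168.71.0/25 (107 hosts, 126 usable); 192.168.71.128/25 (73 hosts, 126 usable)


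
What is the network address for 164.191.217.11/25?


IP:   10100100.10111111.11011001.00001011
Mask: 11111111.11111111.11111111.10000000
AND operation:
Net:  10100100.10111111.11011001.00000000
Network: 164.191.217.0/25


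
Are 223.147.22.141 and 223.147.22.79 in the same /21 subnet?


Mask: 255.255.248.0
223.147.22.141 AND mask = 223.147.16.0
223.147.22.79 AND mask = 223.147.16.0
Yes, same subnet (223.147.16.0)


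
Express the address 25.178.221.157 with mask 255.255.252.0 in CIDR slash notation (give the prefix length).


Binary: 11111111.11111111.11111100.00000000
Count leading 1s
Prefix: /22


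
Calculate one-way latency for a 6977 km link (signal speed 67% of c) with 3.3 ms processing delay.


Speed = 0.67 * 3e5 km/s = 201000 km/s
Propagation delay = 6977 / 201000 = 0.0347 s = 34.7114 ms
Processing delay = 3.3 ms
Total one-way latency = 38.0114 ms


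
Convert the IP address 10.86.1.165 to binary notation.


10 = 00001010
86 = 01010110
1 = 00000001
165 = 10100101
Binary: 00001010.01010110.00000001.10100101


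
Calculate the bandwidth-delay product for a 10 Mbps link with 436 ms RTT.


BDP = bandwidth * RTT
= 10 Mbps * 436 ms
= 10 * 1e6 * 436 / 1000 bits
= 4360000 bits
= 545000 bytes
= 532.2266 KB
BDP = 4360000 bits (545000 bytes)


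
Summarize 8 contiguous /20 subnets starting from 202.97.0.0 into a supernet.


Original prefix: /20
Number of subnets: 8 = 2^3
New prefix = 20 - 3 = 17
Supernet: 202.97.0.0/17


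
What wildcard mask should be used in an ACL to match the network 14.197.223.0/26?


Subnet mask: 255.255.255.192
Wildcard = 255.255.255.255 - subnet mask
255 - 255 = 0
255 - 255 = 0
255 - 255 = 0
255 - 192 = 63
Wildcard: 0.0.0.63


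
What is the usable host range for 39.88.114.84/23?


Network: 39.88.114.0
Broadcast: 39.88.115.255
First usable = network + 1
Last usable = broadcast - 1
Range: 39.88.114.1 to 39.88.115.254


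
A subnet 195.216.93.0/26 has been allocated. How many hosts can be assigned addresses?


Host bits = 32 - 26 = 6
Total addresses = 2^6 = 64
Usable = total - 2 (network and broadcast)
Usable hosts: 62


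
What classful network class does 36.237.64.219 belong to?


First octet: 36
Binary: 00100100
0xxxxxxx -> Class A (1-126)
Class A, default mask 255.0.0.0 (/8)


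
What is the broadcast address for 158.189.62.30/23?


Network: 158.189.62.0/23
Host bits = 9
Set all host bits to 1:
Broadcast: 158.189.63.255


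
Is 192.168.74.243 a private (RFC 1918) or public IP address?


RFC 1918 private ranges:
  10.0.0.0/8 (10.0.0.0 - 10.255.255.255)
  172.16.0.0/12 (172.16.0.0 - 172.31.255.255)
  192.168.0.0/16 (192.168.0.0 - 192.168.255.255)
Private (in 192.168.0.0/16)


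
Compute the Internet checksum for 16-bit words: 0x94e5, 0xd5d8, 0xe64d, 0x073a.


Sum all words (with carry folding):
+ 0x94e5 = 0x94e5
+ 0xd5d8 = 0x6abe
+ 0xe64d = 0x510c
+ 0x073a = 0x5846
One's complement: ~0x5846
Checksum = 0xa7b9


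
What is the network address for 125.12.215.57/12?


IP:   01111101.00001100.11010111.00111001
Mask: 11111111.11110000.00000000.00000000
AND operation:
Net:  01111101.00000000.00000000.00000000
Network: 125.0.0.0/12


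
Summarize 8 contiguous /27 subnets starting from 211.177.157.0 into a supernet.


Original prefix: /27
Number of subnets: 8 = 2^3
New prefix = 27 - 3 = 24
Supernet: 211.177.157.0/24


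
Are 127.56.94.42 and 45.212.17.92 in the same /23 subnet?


Mask: 255.255.254.0
127.56.94.42 AND mask = 127.56.94.0
45.212.17.92 AND mask = 45.212.16.0
No, different subnets (127.56.94.0 vs 45.212.16.0)


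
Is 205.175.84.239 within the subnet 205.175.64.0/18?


Subnet network: 205.175.64.0
Test IP AND mask: 205.175.64.0
Yes, 205.175.84.239 is in 205.175.64.0/18


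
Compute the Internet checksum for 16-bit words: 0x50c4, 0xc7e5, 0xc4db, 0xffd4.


Sum all words (with carry folding):
+ 0x50c4 = 0x50c4
+ 0xc7e5 = 0x18aa
+ 0xc4db = 0xdd85
+ 0xffd4 = 0xdd5a
One's complement: ~0xdd5a
Checksum = 0x22a5


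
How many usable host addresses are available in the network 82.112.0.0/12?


Host bits = 32 - 12 = 20
Total addresses = 2^20 = 1048576
Usable = total - 2 (network and broadcast)
Usable hosts: 1048574


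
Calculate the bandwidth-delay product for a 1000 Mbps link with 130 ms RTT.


BDP = bandwidth * RTT
= 1000 Mbps * 130 ms
= 1000 * 1e6 * 130 / 1000 bits
= 130000000 bits
= 16250000 bytes
= 15869.1406 KB
BDP = 130000000 bits (16250000 bytes)


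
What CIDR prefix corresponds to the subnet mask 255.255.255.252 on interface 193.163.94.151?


Binary: 11111111.11111111.11111111.11111100
Count leading 1s
Prefix: /30


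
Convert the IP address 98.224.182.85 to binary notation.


98 = 01100010
224 = 11100000
182 = 10110110
85 = 01010101
Binary: 01100010.11100000.10110110.01010101


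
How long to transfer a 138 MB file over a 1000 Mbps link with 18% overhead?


Effective throughput = 1000 * (1 - 18/100) = 820.0 Mbps
File size in Mb = 138 * 8 = 1104 Mb
Time = 1104 / 820.0
Time = 1.3463 seconds


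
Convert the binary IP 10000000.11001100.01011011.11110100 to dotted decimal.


10000000 = 128
11001100 = 204
01011011 = 91
11110100 = 244
IP: 128.204.91.244


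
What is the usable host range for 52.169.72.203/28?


Network: 52.169.72.192
Broadcast: 52.169.72.207
First usable = network + 1
Last usable = broadcast - 1
Range: 52.169.72.193 to 52.169.72.206


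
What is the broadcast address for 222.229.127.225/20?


Network: 222.229.112.0/20
Host bits = 12
Set all host bits to 1:
Broadcast: 222.229.127.255


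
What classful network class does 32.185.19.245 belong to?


First octet: 32
Binary: 00100000
0xxxxxxx -> Class A (1-126)
Class A, default mask 255.0.0.0 (/8)


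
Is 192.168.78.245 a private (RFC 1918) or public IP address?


RFC 1918 private ranges:
  10.0.0.0/8 (10.0.0.0 - 10.255.255.255)
  172.16.0.0/12 (172.16.0.0 - 172.31.255.255)
  192.168.0.0/16 (192.168.0.0 - 192.168.255.255)
Private (in 192.168.0.0/16)


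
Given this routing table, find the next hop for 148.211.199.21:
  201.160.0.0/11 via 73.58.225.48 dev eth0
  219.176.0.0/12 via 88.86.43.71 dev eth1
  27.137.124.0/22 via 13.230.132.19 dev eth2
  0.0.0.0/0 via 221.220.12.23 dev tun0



Longest prefix match for 148.211.199.21:
  /11 201.160.0.0: no
  /12 219.176.0.0: no
  /22 27.137.124.0: no
  /0 0.0.0.0: MATCH
Selected: next-hop 221.220.12.23 via tun0 (matched /0)


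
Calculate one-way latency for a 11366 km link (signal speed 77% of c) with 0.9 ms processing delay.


Speed = 0.77 * 3e5 km/s = 231000 km/s
Propagation delay = 11366 / 231000 = 0.0492 s = 49.2035 ms
Processing delay = 0.9 ms
Total one-way latency = 50.1035 ms


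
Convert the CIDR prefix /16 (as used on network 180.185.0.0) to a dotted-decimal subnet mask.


/16 means 16 network bits, 16 host bits
Binary: 11111111111111110000000000000000
Mask: 255.255.0.0


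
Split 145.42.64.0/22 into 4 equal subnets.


New prefix = 22 + 2 = 24
Each subnet has 256 addresses
  145.42.64.0/24
  145.42.65.0/24
  145.42.66.0/24
  145.42.67.0/24
Subnets: 145.42.64.0/24, 145.42.65.0/24, 145.42.66.0/24, 145.42.67.0/24


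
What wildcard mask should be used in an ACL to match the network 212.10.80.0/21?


Subnet mask: 255.255.248.0
Wildcard = 255.255.255.255 - subnet mask
255 - 255 = 0
255 - 255 = 0
255 - 248 = 7
255 - 0 = 255
Wildcard: 0.0.7.255


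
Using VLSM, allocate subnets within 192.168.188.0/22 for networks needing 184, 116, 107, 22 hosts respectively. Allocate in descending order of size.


184 hosts -> /24 (254 usable): 192.168.188.0/24
116 hosts -> /25 (126 usable): 192.168.189.0/25
107 hosts -> /25 (126 usable): 192.168.189.128/25
22 hosts -> /27 (30 usable): 192.168.190.0/27
Allocation: 192.168.188.0/24 (184 hosts, 254 usable); 192.168.189.0/25 (116 hosts, 126 usable); 192.168.189.128/25 (107 hosts, 126 usable); 192.168.190.0/27 (22 hosts, 30 usable)


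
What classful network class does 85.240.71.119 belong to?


First octet: 85
Binary: 01010101
0xxxxxxx -> Class A (1-126)
Class A, default mask 255.0.0.0 (/8)


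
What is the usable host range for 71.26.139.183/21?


Network: 71.26.136.0
Broadcast: 71.26.143.255
First usable = network + 1
Last usable = broadcast - 1
Range: 71.26.136.1 to 71.26.143.254


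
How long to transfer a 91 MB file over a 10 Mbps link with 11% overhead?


Effective throughput = 10 * (1 - 11/100) = 8.9 Mbps
File size in Mb = 91 * 8 = 728 Mb
Time = 728 / 8.9
Time = 81.7978 seconds


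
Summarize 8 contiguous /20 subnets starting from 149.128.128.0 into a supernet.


Original prefix: /20
Number of subnets: 8 = 2^3
New prefix = 20 - 3 = 17
Supernet: 149.128.128.0/17


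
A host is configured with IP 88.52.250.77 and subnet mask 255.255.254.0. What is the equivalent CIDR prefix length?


Binary: 11111111.11111111.11111110.00000000
Count leading 1s
Prefix: /23


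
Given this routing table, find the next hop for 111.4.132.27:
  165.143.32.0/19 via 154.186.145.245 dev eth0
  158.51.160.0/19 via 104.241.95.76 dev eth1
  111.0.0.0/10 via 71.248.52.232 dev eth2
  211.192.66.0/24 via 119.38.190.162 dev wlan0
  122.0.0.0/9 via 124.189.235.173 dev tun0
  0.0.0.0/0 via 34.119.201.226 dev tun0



Longest prefix match for 111.4.132.27:
  /19 165.143.32.0: no
  /19 158.51.160.0: no
  /10 111.0.0.0: MATCH
  /24 211.192.66.0: no
  /9 122.0.0.0: no
  /0 0.0.0.0: MATCH
Selected: next-hop 71.248.52.232 via eth2 (matched /10)


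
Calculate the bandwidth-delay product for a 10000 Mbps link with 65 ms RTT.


BDP = bandwidth * RTT
= 10000 Mbps * 65 ms
= 10000 * 1e6 * 65 / 1000 bits
= 650000000 bits
= 81250000 bytes
= 79345.7031 KB
BDP = 650000000 bits (81250000 bytes)


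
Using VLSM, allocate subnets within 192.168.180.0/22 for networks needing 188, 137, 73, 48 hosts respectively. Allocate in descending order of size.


188 hosts -> /24 (254 usable): 192.168.180.0/24
137 hosts -> /24 (254 usable): 192.168.181.0/24
73 hosts -> /25 (126 usable): 192.168.182.0/25
48 hosts -> /26 (62 usable): 192.168.182.128/26
Allocation: 192.168.180.0/24 (188 hosts, 254 usable); 192.168.181.0/24 (137 hosts, 254 usable); 192.168.182.0/25 (73 hosts, 126 usable); 192.168.182.128/26 (48 hosts, 62 usable)


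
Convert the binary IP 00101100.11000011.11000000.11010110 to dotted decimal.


00101100 = 44
11000011 = 195
11000000 = 192
11010110 = 214
IP: 44.195.192.214


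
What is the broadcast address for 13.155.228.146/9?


Network: 13.128.0.0/9
Host bits = 23
Set all host bits to 1:
Broadcast: 13.255.255.255


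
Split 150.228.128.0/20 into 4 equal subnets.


New prefix = 20 + 2 = 22
Each subnet has 1024 addresses
  150.228.128.0/22
  150.228.132.0/22
  150.228.136.0/22
  150.228.140.0/22
Subnets: 150.228.128.0/22, 150.228.132.0/22, 150.228.136.0/22, 150.228.140.0/22


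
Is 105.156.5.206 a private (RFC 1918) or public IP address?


RFC 1918 private ranges:
  10.0.0.0/8 (10.0.0.0 - 10.255.255.255)
  172.16.0.0/12 (172.16.0.0 - 172.31.255.255)
  192.168.0.0/16 (192.168.0.0 - 192.168.255.255)
Public (not in any RFC 1918 range)


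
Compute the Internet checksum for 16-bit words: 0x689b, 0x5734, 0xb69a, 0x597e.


Sum all words (with carry folding):
+ 0x689b = 0x689b
+ 0x5734 = 0xbfcf
+ 0xb69a = 0x766a
+ 0x597e = 0xcfe8
One's complement: ~0xcfe8
Checksum = 0x3017


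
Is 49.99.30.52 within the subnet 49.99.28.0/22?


Subnet network: 49.99.28.0
Test IP AND mask: 49.99.28.0
Yes, 49.99.30.52 is in 49.99.28.0/22


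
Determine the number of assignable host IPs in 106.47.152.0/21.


Host bits = 32 - 21 = 11
Total addresses = 2^11 = 2048
Usable = total - 2 (network and broadcast)
Usable hosts: 2046


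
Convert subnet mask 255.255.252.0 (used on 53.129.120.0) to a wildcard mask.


Subnet mask: 255.255.252.0
Wildcard = 255.255.255.255 - subnet mask
255 - 255 = 0
255 - 255 = 0
255 - 252 = 3
255 - 0 = 255
Wildcard: 0.0.3.255


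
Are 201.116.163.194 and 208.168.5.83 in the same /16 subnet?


Mask: 255.255.0.0
201.116.163.194 AND mask = 201.116.0.0
208.168.5.83 AND mask = 208.168.0.0
No, different subnets (201.116.0.0 vs 208.168.0.0)


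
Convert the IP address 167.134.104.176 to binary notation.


167 = 10100111
134 = 10000110
104 = 01101000
176 = 10110000
Binary: 10100111.10000110.01101000.10110000


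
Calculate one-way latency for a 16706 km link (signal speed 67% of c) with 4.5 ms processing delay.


Speed = 0.67 * 3e5 km/s = 201000 km/s
Propagation delay = 16706 / 201000 = 0.0831 s = 83.1144 ms
Processing delay = 4.5 ms
Total one-way latency = 87.6144 ms


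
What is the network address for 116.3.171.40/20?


IP:   01110100.00000011.10101011.00101000
Mask: 11111111.11111111.11110000.00000000
AND operation:
Net:  01110100.00000011.10100000.00000000
Network: 116.3.160.0/20


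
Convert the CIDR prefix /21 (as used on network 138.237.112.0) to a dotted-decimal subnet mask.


/21 means 21 network bits, 11 host bits
Binary: 11111111111111111111100000000000
Mask: 255.255.248.0


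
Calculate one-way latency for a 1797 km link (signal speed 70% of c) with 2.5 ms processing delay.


Speed = 0.7 * 3e5 km/s = 210000 km/s
Propagation delay = 1797 / 210000 = 0.0086 s = 8.5571 ms
Processing delay = 2.5 ms
Total one-way latency = 11.0571 ms


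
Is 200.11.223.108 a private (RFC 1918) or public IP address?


RFC 1918 private ranges:
  10.0.0.0/8 (10.0.0.0 - 10.255.255.255)
  172.16.0.0/12 (172.16.0.0 - 172.31.255.255)
  192.168.0.0/16 (192.168.0.0 - 192.168.255.255)
Public (not in any RFC 1918 range)


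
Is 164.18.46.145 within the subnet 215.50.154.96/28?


Subnet network: 215.50.154.96
Test IP AND mask: 164.18.46.144
No, 164.18.46.145 is not in 215.50.154.96/28


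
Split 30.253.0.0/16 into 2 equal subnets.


New prefix = 16 + 1 = 17
Each subnet has 32768 addresses
  30.253.0.0/17
  30.253.128.0/17
Subnets: 30.253.0.0/17, 30.253.128.0/17


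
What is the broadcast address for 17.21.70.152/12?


Network: 17.16.0.0/12
Host bits = 20
Set all host bits to 1:
Broadcast: 17.31.255.255


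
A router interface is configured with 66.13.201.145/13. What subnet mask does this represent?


/13 means 13 network bits, 19 host bits
Binary: 11111111111110000000000000000000
Mask: 255.248.0.0


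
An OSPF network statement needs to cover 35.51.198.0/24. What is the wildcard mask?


Subnet mask: 255.255.255.0
Wildcard = 255.255.255.255 - subnet mask
255 - 255 = 0
255 - 255 = 0
255 - 255 = 0
255 - 0 = 255
Wildcard: 0.0.0.255


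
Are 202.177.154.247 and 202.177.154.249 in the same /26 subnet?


Mask: 255.255.255.192
202.177.154.247 AND mask = 202.177.154.192
202.177.154.249 AND mask = 202.177.154.192
Yes, same subnet (202.177.154.192)


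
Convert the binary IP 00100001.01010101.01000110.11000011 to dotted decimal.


00100001 = 33
01010101 = 85
01000110 = 70
11000011 = 195
IP: 33.85.70.195


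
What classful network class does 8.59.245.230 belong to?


First octet: 8
Binary: 00001000
0xxxxxxx -> Class A (1-126)
Class A, default mask 255.0.0.0 (/8)


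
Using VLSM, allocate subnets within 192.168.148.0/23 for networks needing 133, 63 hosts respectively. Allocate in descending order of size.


133 hosts -> /24 (254 usable): 192.168.148.0/24
63 hosts -> /25 (126 usable): 192.168.149.0/25
Allocation: 192.168.148.0/24 (133 hosts, 254 usable); 192.168.149.0/25 (63 hosts, 126 usable)


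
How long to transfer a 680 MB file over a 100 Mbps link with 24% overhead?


Effective throughput = 100 * (1 - 24/100) = 76 Mbps
File size in Mb = 680 * 8 = 5440 Mb
Time = 5440 / 76
Time = 71.5789 seconds


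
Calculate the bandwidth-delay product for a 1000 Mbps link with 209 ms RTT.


BDP = bandwidth * RTT
= 1000 Mbps * 209 ms
= 1000 * 1e6 * 209 / 1000 bits
= 209000000 bits
= 26125000 bytes
= 25512.6953 KB
BDP = 209000000 bits (26125000 bytes)


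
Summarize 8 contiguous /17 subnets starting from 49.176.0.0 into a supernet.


Original prefix: /17
Number of subnets: 8 = 2^3
New prefix = 17 - 3 = 14
Supernet: 49.176.0.0/14


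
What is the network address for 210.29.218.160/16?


IP:   11010010.00011101.11011010.10100000
Mask: 11111111.11111111.00000000.00000000
AND operation:
Net:  11010010.00011101.00000000.00000000
Network: 210.29.0.0/16


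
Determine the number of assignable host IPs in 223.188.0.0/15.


Host bits = 32 - 15 = 17
Total addresses = 2^17 = 131072
Usable = total - 2 (network and broadcast)
Usable hosts: 131070


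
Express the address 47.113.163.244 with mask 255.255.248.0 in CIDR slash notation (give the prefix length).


Binary: 11111111.11111111.11111000.00000000
Count leading 1s
Prefix: /21


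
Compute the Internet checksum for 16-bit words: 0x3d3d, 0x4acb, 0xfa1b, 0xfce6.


Sum all words (with carry folding):
+ 0x3d3d = 0x3d3d
+ 0x4acb = 0x8808
+ 0xfa1b = 0x8224
+ 0xfce6 = 0x7f0b
One's complement: ~0x7f0b
Checksum = 0x80f4


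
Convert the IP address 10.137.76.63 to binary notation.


10 = 00001010
137 = 10001001
76 = 01001100
63 = 00111111
Binary: 00001010.10001001.01001100.00111111


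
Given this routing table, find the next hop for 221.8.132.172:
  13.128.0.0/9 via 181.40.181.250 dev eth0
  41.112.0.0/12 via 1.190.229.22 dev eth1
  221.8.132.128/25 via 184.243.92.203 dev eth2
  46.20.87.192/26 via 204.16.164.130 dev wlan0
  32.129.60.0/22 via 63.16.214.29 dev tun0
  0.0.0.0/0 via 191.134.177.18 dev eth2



Longest prefix match for 221.8.132.172:
  /9 13.128.0.0: no
  /12 41.112.0.0: no
  /25 221.8.132.128: MATCH
  /26 46.20.87.192: no
  /22 32.129.60.0: no
  /0 0.0.0.0: MATCH
Selected: next-hop 184.243.92.203 via eth2 (matched /25)


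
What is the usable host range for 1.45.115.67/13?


Network: 1.40.0.0
Broadcast: 1.47.255.255
First usable = network + 1
Last usable = broadcast - 1
Range: 1.40.0.1 to 1.47.255.254


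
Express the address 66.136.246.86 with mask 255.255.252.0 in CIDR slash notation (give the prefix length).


Binary: 11111111.11111111.11111100.00000000
Count leading 1s
Prefix: /22


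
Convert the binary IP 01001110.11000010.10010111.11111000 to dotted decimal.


01001110 = 78
11000010 = 194
10010111 = 151
11111000 = 248
IP: 78.194.151.248


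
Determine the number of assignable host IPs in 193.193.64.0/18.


Host bits = 32 - 18 = 14
Total addresses = 2^14 = 16384
Usable = total - 2 (network and broadcast)
Usable hosts: 16382


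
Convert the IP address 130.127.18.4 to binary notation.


130 = 10000010
127 = 01111111
18 = 00010010
4 = 00000100
Binary: 10000010.01111111.00010010.00000100


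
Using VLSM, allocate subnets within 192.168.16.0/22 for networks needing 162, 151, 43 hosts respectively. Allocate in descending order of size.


162 hosts -> /24 (254 usable): 192.168.16.0/24
151 hosts -> /24 (254 usable): 192.168.17.0/24
43 hosts -> /26 (62 usable): 192.168.18.0/26
Allocation: 192.168.16.0/24 (162 hosts, 254 usable); 192.168.17.0/24 (151 hosts, 254 usable); 192.168.18.0/26 (43 hosts, 62 usable)


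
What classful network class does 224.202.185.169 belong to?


First octet: 224
Binary: 11100000
1110xxxx -> Class D (224-239)
Class D (multicast), default mask N/A


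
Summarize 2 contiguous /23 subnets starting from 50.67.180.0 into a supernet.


Original prefix: /23
Number of subnets: 2 = 2^1
New prefix = 23 - 1 = 22
Supernet: 50.67.180.0/22


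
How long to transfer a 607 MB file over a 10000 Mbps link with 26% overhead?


Effective throughput = 10000 * (1 - 26/100) = 7400 Mbps
File size in Mb = 607 * 8 = 4856 Mb
Time = 4856 / 7400
Time = 0.6562 seconds


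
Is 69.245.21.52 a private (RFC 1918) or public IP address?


RFC 1918 private ranges:
  10.0.0.0/8 (10.0.0.0 - 10.255.255.255)
  172.16.0.0/12 (172.16.0.0 - 172.31.255.255)
  192.168.0.0/16 (192.168.0.0 - 192.168.255.255)
Public (not in any RFC 1918 range)


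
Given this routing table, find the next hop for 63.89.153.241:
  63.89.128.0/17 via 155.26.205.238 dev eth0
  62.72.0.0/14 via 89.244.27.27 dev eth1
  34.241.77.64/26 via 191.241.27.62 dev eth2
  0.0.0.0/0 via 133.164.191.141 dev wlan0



Longest prefix match for 63.89.153.241:
  /17 63.89.128.0: MATCH
  /14 62.72.0.0: no
  /26 34.241.77.64: no
  /0 0.0.0.0: MATCH
Selected: next-hop 155.26.205.238 via eth0 (matched /17)


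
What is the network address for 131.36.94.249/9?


IP:   10000011.00100100.01011110.11111001
Mask: 11111111.10000000.00000000.00000000
AND operation:
Net:  10000011.00000000.00000000.00000000
Network: 131.0.0.0/9


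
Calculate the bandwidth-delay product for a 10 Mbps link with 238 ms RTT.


BDP = bandwidth * RTT
= 10 Mbps * 238 ms
= 10 * 1e6 * 238 / 1000 bits
= 2380000 bits
= 297500 bytes
= 290.5273 KB
BDP = 2380000 bits (297500 bytes)


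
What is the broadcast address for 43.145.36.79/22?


Network: 43.145.36.0/22
Host bits = 10
Set all host bits to 1:
Broadcast: 43.145.39.255


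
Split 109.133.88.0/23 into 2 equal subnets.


New prefix = 23 + 1 = 24
Each subnet has 256 addresses
  109.133.88.0/24
  109.133.89.0/24
Subnets: 109.133.88.0/24, 109.133.89.0/24


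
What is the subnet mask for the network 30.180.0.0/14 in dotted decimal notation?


/14 means 14 network bits, 18 host bits
Binary: 11111111111111000000000000000000
Mask: 255.252.0.0


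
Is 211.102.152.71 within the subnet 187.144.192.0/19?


Subnet network: 187.144.192.0
Test IP AND mask: 211.102.128.0
No, 211.102.152.71 is not in 187.144.192.0/19


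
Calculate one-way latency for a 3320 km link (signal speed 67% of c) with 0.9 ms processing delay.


Speed = 0.67 * 3e5 km/s = 201000 km/s
Propagation delay = 3320 / 201000 = 0.0165 s = 16.5174 ms
Processing delay = 0.9 ms
Total one-way latency = 17.4174 ms


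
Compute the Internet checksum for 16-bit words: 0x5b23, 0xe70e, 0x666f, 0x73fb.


Sum all words (with carry folding):
+ 0x5b23 = 0x5b23
+ 0xe70e = 0x4232
+ 0x666f = 0xa8a1
+ 0x73fb = 0x1c9d
One's complement: ~0x1c9d
Checksum = 0xe362


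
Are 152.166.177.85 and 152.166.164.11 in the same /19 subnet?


Mask: 255.255.224.0
152.166.177.85 AND mask = 152.166.160.0
152.166.164.11 AND mask = 152.166.160.0
Yes, same subnet (152.166.160.0)


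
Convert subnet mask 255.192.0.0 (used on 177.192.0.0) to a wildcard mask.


Subnet mask: 255.192.0.0
Wildcard = 255.255.255.255 - subnet mask
255 - 255 = 0
255 - 192 = 63
255 - 0 = 255
255 - 0 = 255
Wildcard: 0.63.255.255


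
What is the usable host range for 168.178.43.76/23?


Network: 168.178.42.0
Broadcast: 168.178.43.255
First usable = network + 1
Last usable = broadcast - 1
Range: 168.178.42.1 to 168.178.43.254


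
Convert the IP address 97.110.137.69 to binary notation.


97 = 01100001
110 = 01101110
137 = 10001001
69 = 01000101
Binary: 01100001.01101110.10001001.01000101


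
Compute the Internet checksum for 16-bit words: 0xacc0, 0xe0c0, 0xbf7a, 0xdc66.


Sum all words (with carry folding):
+ 0xacc0 = 0xacc0
+ 0xe0c0 = 0x8d81
+ 0xbf7a = 0x4cfc
+ 0xdc66 = 0x2963
One's complement: ~0x2963
Checksum = 0xd69c


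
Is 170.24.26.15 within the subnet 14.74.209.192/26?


Subnet network: 14.74.209.192
Test IP AND mask: 170.24.26.0
No, 170.24.26.15 is not in 14.74.209.192/26


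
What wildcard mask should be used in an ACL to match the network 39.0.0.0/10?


Subnet mask: 255.192.0.0
Wildcard = 255.255.255.255 - subnet mask
255 - 255 = 0
255 - 192 = 63
255 - 0 = 255
255 - 0 = 255
Wildcard: 0.63.255.255


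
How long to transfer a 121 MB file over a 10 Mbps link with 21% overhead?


Effective throughput = 10 * (1 - 21/100) = 7.9 Mbps
File size in Mb = 121 * 8 = 968 Mb
Time = 968 / 7.9
Time = 122.5316 seconds


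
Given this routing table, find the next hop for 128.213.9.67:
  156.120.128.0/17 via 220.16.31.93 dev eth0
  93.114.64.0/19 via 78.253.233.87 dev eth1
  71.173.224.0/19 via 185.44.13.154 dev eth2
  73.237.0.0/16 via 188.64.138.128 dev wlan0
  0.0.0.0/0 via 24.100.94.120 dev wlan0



Longest prefix match for 128.213.9.67:
  /17 156.120.128.0: no
  /19 93.114.64.0: no
  /19 71.173.224.0: no
  /16 73.237.0.0: no
  /0 0.0.0.0: MATCH
Selected: next-hop 24.100.94.120 via wlan0 (matched /0)


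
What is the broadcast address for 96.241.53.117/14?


Network: 96.240.0.0/14
Host bits = 18
Set all host bits to 1:
Broadcast: 96.243.255.255


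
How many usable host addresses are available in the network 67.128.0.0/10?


Host bits = 32 - 10 = 22
Total addresses = 2^22 = 4194304
Usable = total - 2 (network and broadcast)
Usable hosts: 4194302


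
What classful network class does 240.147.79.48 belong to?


First octet: 240
Binary: 11110000
1111xxxx -> Class E (240-255)
Class E (reserved), default mask N/A


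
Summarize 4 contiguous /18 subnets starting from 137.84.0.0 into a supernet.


Original prefix: /18
Number of subnets: 4 = 2^2
New prefix = 18 - 2 = 16
Supernet: 137.84.0.0/16


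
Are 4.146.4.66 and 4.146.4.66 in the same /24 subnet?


Mask: 255.255.255.0
4.146.4.66 AND mask = 4.146.4.0
4.146.4.66 AND mask = 4.146.4.0
Yes, same subnet (4.146.4.0)


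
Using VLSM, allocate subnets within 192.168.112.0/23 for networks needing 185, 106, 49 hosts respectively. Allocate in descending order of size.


185 hosts -> /24 (254 usable): 192.168.112.0/24
106 hosts -> /25 (126 usable): 192.168.113.0/25
49 hosts -> /26 (62 usable): 192.168.113.128/26
Allocation: 192.168.112.0/24 (185 hosts, 254 usable); 192.168.113.0/25 (106 hosts, 126 usable); 192.168.113.128/26 (49 hosts, 62 usable)


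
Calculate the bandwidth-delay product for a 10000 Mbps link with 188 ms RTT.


BDP = bandwidth * RTT
= 10000 Mbps * 188 ms
= 10000 * 1e6 * 188 / 1000 bits
= 1880000000 bits
= 235000000 bytes
= 229492.1875 KB
BDP = 1880000000 bits (235000000 bytes)


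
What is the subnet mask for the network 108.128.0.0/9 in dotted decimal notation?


/9 means 9 network bits, 23 host bits
Binary: 11111111100000000000000000000000
Mask: 255.128.0.0


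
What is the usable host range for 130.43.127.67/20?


Network: 130.43.112.0
Broadcast: 130.43.127.255
First usable = network + 1
Last usable = broadcast - 1
Range: 130.43.112.1 to 130.43.127.254


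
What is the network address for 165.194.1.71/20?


IP:   10100101.11000010.00000001.01000111
Mask: 11111111.11111111.11110000.00000000
AND operation:
Net:  10100101.11000010.00000000.00000000
Network: 165.194.0.0/20


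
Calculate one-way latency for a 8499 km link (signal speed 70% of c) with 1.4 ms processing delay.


Speed = 0.7 * 3e5 km/s = 210000 km/s
Propagation delay = 8499 / 210000 = 0.0405 s = 40.4714 ms
Processing delay = 1.4 ms
Total one-way latency = 41.8714 ms


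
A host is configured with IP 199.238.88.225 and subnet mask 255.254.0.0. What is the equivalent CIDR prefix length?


Binary: 11111111.11111110.00000000.00000000
Count leading 1s
Prefix: /15


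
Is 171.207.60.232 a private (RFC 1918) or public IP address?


RFC 1918 private ranges:
  10.0.0.0/8 (10.0.0.0 - 10.255.255.255)
  172.16.0.0/12 (172.16.0.0 - 172.31.255.255)
  192.168.0.0/16 (192.168.0.0 - 192.168.255.255)
Public (not in any RFC 1918 range)


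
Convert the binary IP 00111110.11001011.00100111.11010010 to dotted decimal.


00111110 = 62
11001011 = 203
00100111 = 39
11010010 = 210
IP: 62.203.39.210


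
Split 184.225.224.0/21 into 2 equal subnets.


New prefix = 21 + 1 = 22
Each subnet has 1024 addresses
  184.225.224.0/22
  184.225.228.0/22
Subnets: 184.225.224.0/22, 184.225.228.0/22


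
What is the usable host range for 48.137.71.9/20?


Network: 48.137.64.0
Broadcast: 48.137.79.255
First usable = network + 1
Last usable = broadcast - 1
Range: 48.137.64.1 to 48.137.79.254


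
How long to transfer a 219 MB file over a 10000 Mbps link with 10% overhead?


Effective throughput = 10000 * (1 - 10/100) = 9000 Mbps
File size in Mb = 219 * 8 = 1752 Mb
Time = 1752 / 9000
Time = 0.1947 seconds


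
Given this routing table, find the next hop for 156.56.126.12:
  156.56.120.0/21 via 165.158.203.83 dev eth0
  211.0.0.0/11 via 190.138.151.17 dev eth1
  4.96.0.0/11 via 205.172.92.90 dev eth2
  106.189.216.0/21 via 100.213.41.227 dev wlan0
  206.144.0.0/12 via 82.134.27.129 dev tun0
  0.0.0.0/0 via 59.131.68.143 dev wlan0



Longest prefix match for 156.56.126.12:
  /21 156.56.120.0: MATCH
  /11 211.0.0.0: no
  /11 4.96.0.0: no
  /21 106.189.216.0: no
  /12 206.144.0.0: no
  /0 0.0.0.0: MATCH
Selected: next-hop 165.158.203.83 via eth0 (matched /21)


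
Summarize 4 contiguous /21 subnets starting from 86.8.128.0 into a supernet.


Original prefix: /21
Number of subnets: 4 = 2^2
New prefix = 21 - 2 = 19
Supernet: 86.8.128.0/19


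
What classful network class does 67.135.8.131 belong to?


First octet: 67
Binary: 01000011
0xxxxxxx -> Class A (1-126)
Class A, default mask 255.0.0.0 (/8)


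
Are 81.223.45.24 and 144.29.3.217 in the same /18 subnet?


Mask: 255.255.192.0
81.223.45.24 AND mask = 81.223.0.0
144.29.3.217 AND mask = 144.29.0.0
No, different subnets (81.223.0.0 vs 144.29.0.0)


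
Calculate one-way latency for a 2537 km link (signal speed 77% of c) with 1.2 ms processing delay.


Speed = 0.77 * 3e5 km/s = 231000 km/s
Propagation delay = 2537 / 231000 = 0.011 s = 10.9827 ms
Processing delay = 1.2 ms
Total one-way latency = 12.1827 ms


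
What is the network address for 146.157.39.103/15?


IP:   10010010.10011101.00100111.01100111
Mask: 11111111.11111110.00000000.00000000
AND operation:
Net:  10010010.10011100.00000000.00000000
Network: 146.156.0.0/15


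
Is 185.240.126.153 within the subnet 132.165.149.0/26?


Subnet network: 132.165.149.0
Test IP AND mask: 185.240.126.128
No, 185.240.126.153 is not in 132.165.149.0/26


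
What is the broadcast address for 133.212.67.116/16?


Network: 133.212.0.0/16
Host bits = 16
Set all host bits to 1:
Broadcast: 133.212.255.255


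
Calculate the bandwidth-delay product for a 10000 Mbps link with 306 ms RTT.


BDP = bandwidth * RTT
= 10000 Mbps * 306 ms
= 10000 * 1e6 * 306 / 1000 bits
= 3060000000 bits
= 382500000 bytes
= 373535.1562 KB
BDP = 3060000000 bits (382500000 bytes)


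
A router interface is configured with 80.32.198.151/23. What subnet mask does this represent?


/23 means 23 network bits, 9 host bits
Binary: 11111111111111111111111000000000
Mask: 255.255.254.0


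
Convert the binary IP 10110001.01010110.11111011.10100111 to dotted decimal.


10110001 = 177
01010110 = 86
11111011 = 251
10100111 = 167
IP: 177.86.251.167


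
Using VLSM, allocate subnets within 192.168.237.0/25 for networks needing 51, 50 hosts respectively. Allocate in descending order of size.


51 hosts -> /26 (62 usable): 192.168.237.0/26
50 hosts -> /26 (62 usable): 192.168.237.64/26
Allocation: 192.168.237.0/26 (51 hosts, 62 usable); 192.168.237.64/26 (50 hosts, 62 usable)


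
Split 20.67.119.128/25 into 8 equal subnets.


New prefix = 25 + 3 = 28
Each subnet has 16 addresses
  20.67.119.128/28
  20.67.119.144/28
  20.67.119.160/28
  20.67.119.176/28
  20.67.119.192/28
  20.67.119.208/28
  20.67.119.224/28
  20.67.119.240/28
Subnets: 20.67.119.128/28, 20.67.119.144/28, 20.67.119.160/28, 20.67.119.176/28, 20.67.119.192/28, 20.67.119.208/28, 20.67.119.224/28, 20.67.119.240/28


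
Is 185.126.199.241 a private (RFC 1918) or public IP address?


RFC 1918 private ranges:
  10.0.0.0/8 (10.0.0.0 - 10.255.255.255)
  172.16.0.0/12 (172.16.0.0 - 172.31.255.255)
  192.168.0.0/16 (192.168.0.0 - 192.168.255.255)
Public (not in any RFC 1918 range)


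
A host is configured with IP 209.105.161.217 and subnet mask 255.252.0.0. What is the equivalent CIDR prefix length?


Binary: 11111111.11111100.00000000.00000000
Count leading 1s
Prefix: /14


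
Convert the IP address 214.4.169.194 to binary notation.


214 = 11010110
4 = 00000100
169 = 10101001
194 = 11000010
Binary: 11010110.00000100.10101001.11000010


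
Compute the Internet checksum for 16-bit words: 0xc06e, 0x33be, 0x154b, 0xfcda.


Sum all words (with carry folding):
+ 0xc06e = 0xc06e
+ 0x33be = 0xf42c
+ 0x154b = 0x0978
+ 0xfcda = 0x0653
One's complement: ~0x0653
Checksum = 0xf9ac


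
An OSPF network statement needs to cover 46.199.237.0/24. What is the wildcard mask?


Subnet mask: 255.255.255.0
Wildcard = 255.255.255.255 - subnet mask
255 - 255 = 0
255 - 255 = 0
255 - 255 = 0
255 - 0 = 255
Wildcard: 0.0.0.255


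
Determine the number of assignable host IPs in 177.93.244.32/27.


Host bits = 32 - 27 = 5
Total addresses = 2^5 = 32
Usable = total - 2 (network and broadcast)
Usable hosts: 30


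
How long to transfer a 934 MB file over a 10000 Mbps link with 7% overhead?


Effective throughput = 10000 * (1 - 7/100) = 9300 Mbps
File size in Mb = 934 * 8 = 7472 Mb
Time = 7472 / 9300
Time = 0.8034 seconds


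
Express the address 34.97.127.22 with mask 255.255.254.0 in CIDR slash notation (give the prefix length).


Binary: 11111111.11111111.11111110.00000000
Count leading 1s
Prefix: /23


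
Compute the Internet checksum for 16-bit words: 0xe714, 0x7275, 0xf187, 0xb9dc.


Sum all words (with carry folding):
+ 0xe714 = 0xe714
+ 0x7275 = 0x598a
+ 0xf187 = 0x4b12
+ 0xb9dc = 0x04ef
One's complement: ~0x04ef
Checksum = 0xfb10


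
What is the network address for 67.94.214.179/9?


IP:   01000011.01011110.11010110.10110011
Mask: 11111111.10000000.00000000.00000000
AND operation:
Net:  01000011.00000000.00000000.00000000
Network: 67.0.0.0/9


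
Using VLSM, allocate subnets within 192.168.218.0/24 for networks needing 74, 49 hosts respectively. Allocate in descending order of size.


74 hosts -> /25 (126 usable): 192.168.218.0/25
49 hosts -> /26 (62 usable): 192.168.218.128/26
Allocation: 192.168.218.0/25 (74 hosts, 126 usable); 192.168.218.128/26 (49 hosts, 62 usable)
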